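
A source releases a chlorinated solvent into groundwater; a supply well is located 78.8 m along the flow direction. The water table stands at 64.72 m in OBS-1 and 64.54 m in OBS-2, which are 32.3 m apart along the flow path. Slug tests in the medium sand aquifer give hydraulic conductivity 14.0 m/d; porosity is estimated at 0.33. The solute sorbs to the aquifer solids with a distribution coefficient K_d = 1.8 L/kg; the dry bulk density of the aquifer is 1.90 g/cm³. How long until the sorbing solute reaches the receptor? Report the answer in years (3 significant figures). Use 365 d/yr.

Hydraulic gradient i = (64.72 − 64.54) / 32.3 = 0.18 / 32.3 = 0.005573
Specific discharge q = 14.0 × 0.005573 = 0.07802 m/d
Seepage velocity v = q / n = 0.07802 / 0.33 = 0.2364 m/d
Retardation R = 1 + ρ_b·K_d/n = 1 + 1.90×1.8/0.33 = 11.36
Contaminant velocity v_c = v/R = 0.2364/11.36 = 0.02080 m/d
t = L/v_c = 78.8/0.02080 = 3788 d
   = 3788/365 = 10.4 yr

10.4 years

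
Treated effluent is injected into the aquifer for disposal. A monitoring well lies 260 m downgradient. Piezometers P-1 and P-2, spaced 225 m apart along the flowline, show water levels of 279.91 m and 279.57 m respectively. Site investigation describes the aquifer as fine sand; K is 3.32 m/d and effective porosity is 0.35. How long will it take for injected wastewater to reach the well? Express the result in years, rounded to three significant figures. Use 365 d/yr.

Hydraulic gradient i = (279.91 − 279.57) / 225 = 0.34 / 225 = 0.001511
q = Ki = 3.32 × 0.001511 = 0.005017 m/d
Seepage velocity v = q / n = 0.005017 / 0.35 = 0.01433 m/d
t = L / v = 260 / 0.01433 = 18140 d
   = 18140 / 365 = 49.7 yr

49.7 years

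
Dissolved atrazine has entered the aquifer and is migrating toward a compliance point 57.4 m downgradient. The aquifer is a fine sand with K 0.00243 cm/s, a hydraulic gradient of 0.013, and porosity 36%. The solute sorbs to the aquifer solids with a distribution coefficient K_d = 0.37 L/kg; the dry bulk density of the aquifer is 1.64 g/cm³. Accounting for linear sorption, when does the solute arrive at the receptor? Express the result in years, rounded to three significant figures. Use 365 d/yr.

5.57 years

K = 0.00243 cm/s × 864 = 2.100 m/d
Darcy flux q = K·i = 2.100 × 0.013 = 0.02729 m/d
Seepage velocity v = q / n = 0.02729 / 0.36 = 0.07582 m/d
Retardation R = 1 + ρ_b·K_d/n = 1 + 1.64×0.37/0.36 = 2.686
Contaminant velocity v_c = v/R = 0.07582/2.686 = 0.02823 m/d
t = L/v_c = 57.4/0.02823 = 2033 d
   = 2033/365 = 5.57 yr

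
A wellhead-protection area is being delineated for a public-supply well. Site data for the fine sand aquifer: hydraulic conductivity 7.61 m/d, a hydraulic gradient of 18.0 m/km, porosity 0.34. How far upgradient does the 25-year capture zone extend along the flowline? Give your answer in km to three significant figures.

3.68 km

Darcy flux q = K·i = 7.61 × 0.018 = 0.1370 m/d
v_s = q/n_e = 0.1370/0.34 = 0.4029 m/d
T = 25 yr × 365 = 9125 d
L = v × T = 0.4029 × 9125 = 3676 m
   = 3.68 km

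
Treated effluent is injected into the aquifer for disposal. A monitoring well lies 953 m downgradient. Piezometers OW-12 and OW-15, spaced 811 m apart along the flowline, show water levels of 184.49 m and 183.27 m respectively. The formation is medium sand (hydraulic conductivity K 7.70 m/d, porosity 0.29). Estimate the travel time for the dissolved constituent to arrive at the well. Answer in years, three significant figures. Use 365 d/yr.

Hydraulic gradient i = (184.49 − 183.27) / 811 = 1.22 / 811 = 0.001504
q = Ki = 7.70 × 0.001504 = 0.01158 m/d
Seepage velocity v = q / n = 0.01158 / 0.29 = 0.03994 m/d
t = L / v = 953 / 0.03994 = 23860 d
   = 23860 / 365 = 65.4 yr

65.4 years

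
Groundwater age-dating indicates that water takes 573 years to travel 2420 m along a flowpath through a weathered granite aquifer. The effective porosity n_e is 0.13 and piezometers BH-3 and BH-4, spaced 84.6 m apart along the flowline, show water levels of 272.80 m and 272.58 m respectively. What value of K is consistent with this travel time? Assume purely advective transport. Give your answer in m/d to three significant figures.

0.578 m/d

Hydraulic gradient i = (272.80 − 272.58) / 84.6 = 0.22 / 84.6 = 0.002600
t = 573 years = 209100 d
v = L / t = 2420 / 209100 = 0.01157 m/d
K = v · n / i = 0.01157 × 0.13 / 0.002600 = 0.578 m/d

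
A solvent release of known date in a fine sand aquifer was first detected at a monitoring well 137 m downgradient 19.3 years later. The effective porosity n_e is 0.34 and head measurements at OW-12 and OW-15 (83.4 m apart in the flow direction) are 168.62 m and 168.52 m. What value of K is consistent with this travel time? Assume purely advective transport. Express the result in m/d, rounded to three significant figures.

5.51 m/d

Hydraulic gradient i = (168.62 − 168.52) / 83.4 = 0.10 / 83.4 = 0.001199
t = 19.3 years = 7045 d
v = L / t = 137 / 7045 = 0.01945 m/d
K = v · n / i = 0.01945 × 0.34 / 0.001199 = 5.51 m/d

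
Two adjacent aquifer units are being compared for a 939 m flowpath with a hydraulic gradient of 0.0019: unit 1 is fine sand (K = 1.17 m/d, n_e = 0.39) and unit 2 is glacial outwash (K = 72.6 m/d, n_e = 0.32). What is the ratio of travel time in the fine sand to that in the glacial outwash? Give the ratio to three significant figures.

Unit 1 (fine sand): v = 1.17×0.0019/0.39 = 0.005700 m/d, t = 939/0.005700 = 164700 d
Unit 2 (glacial outwash): v = 72.6×0.0019/0.32 = 0.4311 m/d, t = 939/0.4311 = 2178 d
t(fine sand) / t(glacial outwash) = 164700/2178 = 75.6

75.6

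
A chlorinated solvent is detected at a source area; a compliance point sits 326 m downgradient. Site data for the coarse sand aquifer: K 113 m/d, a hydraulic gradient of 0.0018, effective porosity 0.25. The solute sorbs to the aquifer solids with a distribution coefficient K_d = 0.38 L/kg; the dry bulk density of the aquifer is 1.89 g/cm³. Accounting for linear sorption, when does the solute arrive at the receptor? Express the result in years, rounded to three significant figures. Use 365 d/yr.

Darcy flux q = K·i = 113 × 0.0018 = 0.2034 m/d
v_s = q/n_e = 0.2034/0.25 = 0.8136 m/d
Retardation R = 1 + ρ_b·K_d/n = 1 + 1.89×0.38/0.25 = 3.873
Contaminant velocity v_c = v/R = 0.8136/3.873 = 0.2101 m/d
t = L/v_c = 326/0.2101 = 1552 d
   = 1552/365 = 4.25 yr

4.25 years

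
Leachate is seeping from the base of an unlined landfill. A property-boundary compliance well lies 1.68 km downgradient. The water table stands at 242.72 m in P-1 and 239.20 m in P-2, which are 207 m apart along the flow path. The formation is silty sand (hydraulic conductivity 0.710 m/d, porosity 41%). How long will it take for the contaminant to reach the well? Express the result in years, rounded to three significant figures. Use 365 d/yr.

Hydraulic gradient i = (242.72 − 239.20) / 207 = 3.52 / 207 = 0.01700
q = Ki = 0.710 × 0.01700 = 0.01207 m/d
v_s = q/n_e = 0.01207/0.41 = 0.02945 m/d
L = 1.68 km = 1680 m
t = L / v = 1680 / 0.02945 = 57050 d
   = 57050 / 365 = 156 yr

156 years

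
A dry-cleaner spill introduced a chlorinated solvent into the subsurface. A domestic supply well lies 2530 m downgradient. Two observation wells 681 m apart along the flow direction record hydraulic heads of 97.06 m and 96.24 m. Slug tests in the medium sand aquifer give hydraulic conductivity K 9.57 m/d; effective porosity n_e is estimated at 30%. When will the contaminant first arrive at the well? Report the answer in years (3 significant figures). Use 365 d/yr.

180 years

Hydraulic gradient i = (97.06 − 96.24) / 681 = 0.82 / 681 = 0.001204
Specific discharge q = 9.57 × 0.001204 = 0.01152 m/d
v = Ki/n = 9.57·0.001204/0.30 = 0.03841 m/d
t = L / v = 2530 / 0.03841 = 65870 d
   = 65870 / 365 = 180 yr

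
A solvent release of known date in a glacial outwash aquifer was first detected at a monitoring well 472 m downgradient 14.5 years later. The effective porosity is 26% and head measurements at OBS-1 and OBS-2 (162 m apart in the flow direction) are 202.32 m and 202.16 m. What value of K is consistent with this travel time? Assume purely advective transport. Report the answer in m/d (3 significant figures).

Hydraulic gradient i = (202.32 − 202.16) / 162 = 0.16 / 162 = 9.877e-4
t = 14.5 years = 5293 d
v = L / t = 472 / 5293 = 0.08918 m/d
K = v · n / i = 0.08918 × 0.26 / 9.877e-4 = 23.5 m/d

23.5 m/d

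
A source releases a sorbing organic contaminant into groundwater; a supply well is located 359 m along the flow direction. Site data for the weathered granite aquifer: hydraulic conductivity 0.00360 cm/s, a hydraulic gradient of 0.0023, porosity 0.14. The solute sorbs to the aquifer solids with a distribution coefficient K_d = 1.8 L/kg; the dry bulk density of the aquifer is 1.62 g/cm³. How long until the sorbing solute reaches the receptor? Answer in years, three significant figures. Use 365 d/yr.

K = 0.00360 cm/s × 864 = 3.110 m/d
Specific discharge q = 3.110 × 0.0023 = 0.007154 m/d
Seepage velocity v = q / n = 0.007154 / 0.14 = 0.05110 m/d
Retardation R = 1 + ρ_b·K_d/n = 1 + 1.62×1.8/0.14 = 21.83
Contaminant velocity v_c = v/R = 0.05110/21.83 = 0.002341 m/d
t = L/v_c = 359/0.002341 = 153400 d
   = 153400/365 = 420 yr

420 years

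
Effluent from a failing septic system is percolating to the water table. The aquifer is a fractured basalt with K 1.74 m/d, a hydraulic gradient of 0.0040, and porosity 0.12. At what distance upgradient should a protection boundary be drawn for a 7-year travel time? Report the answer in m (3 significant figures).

q = Ki = 1.74 × 0.0040 = 0.006960 m/d
Average linear velocity = 0.006960 / 0.12 = 0.05800 m/d
T = 7 yr × 365 = 2555 d
L = v × T = 0.05800 × 2555 = 148.2 m

148 m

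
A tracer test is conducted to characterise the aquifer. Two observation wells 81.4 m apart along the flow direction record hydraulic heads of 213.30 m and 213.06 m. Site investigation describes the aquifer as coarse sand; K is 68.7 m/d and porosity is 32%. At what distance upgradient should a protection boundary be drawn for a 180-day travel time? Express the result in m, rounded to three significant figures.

114 m

Hydraulic gradient i = (213.30 − 213.06) / 81.4 = 0.24 / 81.4 = 0.002948
Darcy flux q = K·i = 68.7 × 0.002948 = 0.2026 m/d
Average linear velocity = 0.2026 / 0.32 = 0.6330 m/d
L = v × T = 0.6330 × 180 = 113.9 m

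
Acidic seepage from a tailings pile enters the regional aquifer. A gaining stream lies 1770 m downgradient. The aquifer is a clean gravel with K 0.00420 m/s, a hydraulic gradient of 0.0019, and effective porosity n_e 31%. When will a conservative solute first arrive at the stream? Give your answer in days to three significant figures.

K = 0.00420 m/s × 86400 s/d = 362.9 m/d
q = Ki = 362.9 × 0.0019 = 0.6895 m/d
v = Ki/n = 362.9·0.0019/0.31 = 2.224 m/d
t = L / v = 1770 / 2.224 = 795.8 d

796 days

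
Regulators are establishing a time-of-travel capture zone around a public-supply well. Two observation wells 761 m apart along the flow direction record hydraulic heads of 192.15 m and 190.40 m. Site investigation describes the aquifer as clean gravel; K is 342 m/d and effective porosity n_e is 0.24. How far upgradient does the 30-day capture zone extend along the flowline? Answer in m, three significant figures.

98.3 m

Hydraulic gradient i = (192.15 − 190.40) / 761 = 1.75 / 761 = 0.002300
Specific discharge q = 342 × 0.002300 = 0.7865 m/d
Seepage velocity v = q / n = 0.7865 / 0.24 = 3.277 m/d
L = v × T = 3.277 × 30 = 98.31 m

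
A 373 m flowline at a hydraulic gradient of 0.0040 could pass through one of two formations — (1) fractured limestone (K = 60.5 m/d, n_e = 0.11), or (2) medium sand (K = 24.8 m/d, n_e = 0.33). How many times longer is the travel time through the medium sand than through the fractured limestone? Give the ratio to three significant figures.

7.32

Unit 1 (fractured limestone): v = 60.5×0.0040/0.11 = 2.200 m/d, t = 373/2.200 = 169.5 d
Unit 2 (medium sand): v = 24.8×0.0040/0.33 = 0.3006 m/d, t = 373/0.3006 = 1241 d
t(medium sand) / t(fractured limestone) = 1241/169.5 = 7.32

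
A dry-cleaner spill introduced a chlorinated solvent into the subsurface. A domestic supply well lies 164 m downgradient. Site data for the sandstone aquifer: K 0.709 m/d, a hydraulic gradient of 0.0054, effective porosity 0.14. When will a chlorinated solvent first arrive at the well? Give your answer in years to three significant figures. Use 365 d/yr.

16.4 years

Specific discharge q = 0.709 × 0.0054 = 0.003829 m/d
v_s = q/n_e = 0.003829/0.14 = 0.02735 m/d
t = L / v = 164 / 0.02735 = 5997 d
   = 5997 / 365 = 16.4 yr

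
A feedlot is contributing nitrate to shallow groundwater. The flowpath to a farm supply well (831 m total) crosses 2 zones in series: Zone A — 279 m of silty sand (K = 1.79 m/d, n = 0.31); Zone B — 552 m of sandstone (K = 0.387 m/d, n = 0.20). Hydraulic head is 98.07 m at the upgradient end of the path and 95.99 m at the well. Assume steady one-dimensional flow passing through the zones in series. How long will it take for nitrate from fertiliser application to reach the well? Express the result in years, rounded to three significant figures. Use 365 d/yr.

410 years

Total head drop ΔH = 98.07 − 95.99 = 2.08 m
Steady 1-D flow in series ⇒ the Darcy flux q is identical in every zone and the zone head losses add (resistances L/K in series).
Σ(L/K) = 279/1.79 + 552/0.387 = 155.9 + 1426 = 1582 d
q = ΔH / Σ(L/K) = 2.08 / 1582 = 0.001315 m/d (same in every zone)
Zone A: v = q/n = 0.001315/0.31 = 0.004241 m/d → t_A = 279/0.004241 = 65790 d
Zone B: v = q/n = 0.001315/0.20 = 0.006573 m/d → t_B = 552/0.006573 = 83980 d
Total t = 65790 + 83980 = 149800 d
   = 149800 / 365 = 410 yr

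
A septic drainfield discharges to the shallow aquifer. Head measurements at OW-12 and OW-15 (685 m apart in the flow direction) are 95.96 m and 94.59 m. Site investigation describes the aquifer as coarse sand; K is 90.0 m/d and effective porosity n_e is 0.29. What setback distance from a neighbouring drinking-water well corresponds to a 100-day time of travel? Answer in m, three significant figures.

Hydraulic gradient i = (95.96 − 94.59) / 685 = 1.37 / 685 = 0.002000
Specific discharge q = 90.0 × 0.002000 = 0.1800 m/d
v = Ki/n = 90.0·0.002000/0.29 = 0.6207 m/d
L = v × T = 0.6207 × 100 = 62.07 m

62.1 m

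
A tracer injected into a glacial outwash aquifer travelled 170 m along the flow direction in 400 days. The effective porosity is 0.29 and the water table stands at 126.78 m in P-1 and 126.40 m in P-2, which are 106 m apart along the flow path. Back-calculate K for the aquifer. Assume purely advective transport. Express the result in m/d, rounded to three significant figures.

Hydraulic gradient i = (126.78 − 126.40) / 106 = 0.38 / 106 = 0.003585
v = L / t = 170 / 400 = 0.4250 m/d
K = v · n / i = 0.4250 × 0.29 / 0.003585 = 34.4 m/d

34.4 m/d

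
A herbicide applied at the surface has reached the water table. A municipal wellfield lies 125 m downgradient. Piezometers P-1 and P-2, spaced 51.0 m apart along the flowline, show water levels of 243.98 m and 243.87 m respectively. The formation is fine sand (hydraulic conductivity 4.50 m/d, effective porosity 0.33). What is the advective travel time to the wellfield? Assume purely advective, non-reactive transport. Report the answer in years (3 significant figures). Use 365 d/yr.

Hydraulic gradient i = (243.98 − 243.87) / 51.0 = 0.11 / 51.0 = 0.002157
Darcy flux q = K·i = 4.50 × 0.002157 = 0.009706 m/d
Average linear velocity = 0.009706 / 0.33 = 0.02941 m/d
t = L / v = 125 / 0.02941 = 4250 d
   = 4250 / 365 = 11.6 yr

11.6 years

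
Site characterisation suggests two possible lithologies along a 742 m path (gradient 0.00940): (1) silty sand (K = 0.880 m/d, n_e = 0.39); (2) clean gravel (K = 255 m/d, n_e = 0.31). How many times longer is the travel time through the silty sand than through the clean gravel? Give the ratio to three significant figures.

Unit 1 (silty sand): v = 0.880×0.0094/0.39 = 0.02121 m/d, t = 742/0.02121 = 34980 d
Unit 2 (clean gravel): v = 255×0.0094/0.31 = 7.732 m/d, t = 742/7.732 = 95.96 d
t(silty sand) / t(clean gravel) = 34980/95.96 = 365

365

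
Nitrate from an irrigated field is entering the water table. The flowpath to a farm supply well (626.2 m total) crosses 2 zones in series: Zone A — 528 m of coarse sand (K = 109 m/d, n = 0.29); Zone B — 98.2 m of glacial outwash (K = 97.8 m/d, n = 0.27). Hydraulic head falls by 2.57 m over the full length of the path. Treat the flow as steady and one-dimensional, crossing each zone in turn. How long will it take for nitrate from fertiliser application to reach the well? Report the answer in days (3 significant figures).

409 days

Continuity: the same q passes through each zone, so ΔH = q·Σ(L_j/K_j) — the zones act as resistances in series.
Σ(L/K) = 528/109 + 98.2/97.8 = 4.844 + 1.004 = 5.848 d
q = ΔH / Σ(L/K) = 2.57 / 5.848 = 0.4395 m/d (same in every zone)
Zone A: v = q/n = 0.4395/0.29 = 1.515 m/d → t_A = 528/1.515 = 348.4 d
Zone B: v = q/n = 0.4395/0.27 = 1.628 m/d → t_B = 98.2/1.628 = 60.33 d
Total t = 348.4 + 60.33 = 408.8 d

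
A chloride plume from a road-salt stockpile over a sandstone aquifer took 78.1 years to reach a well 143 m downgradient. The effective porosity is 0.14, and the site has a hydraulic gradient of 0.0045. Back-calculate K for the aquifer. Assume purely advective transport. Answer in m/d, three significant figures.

0.156 m/d

t = 78.1 years = 28510 d
v = L / t = 143 / 28510 = 0.005016 m/d
K = v · n / i = 0.005016 × 0.14 / 0.0045 = 0.156 m/d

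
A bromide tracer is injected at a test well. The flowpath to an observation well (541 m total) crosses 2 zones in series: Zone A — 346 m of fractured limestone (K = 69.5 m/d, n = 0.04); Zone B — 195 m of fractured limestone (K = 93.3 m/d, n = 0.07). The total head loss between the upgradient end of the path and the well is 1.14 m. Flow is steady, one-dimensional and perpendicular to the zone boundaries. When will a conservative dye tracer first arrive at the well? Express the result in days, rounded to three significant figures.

170 days

Steady 1-D flow in series ⇒ the Darcy flux q is identical in every zone and the zone head losses add (resistances L/K in series).
Σ(L/K) = 346/69.5 + 195/93.3 = 4.978 + 2.090 = 7.068 d
q = ΔH / Σ(L/K) = 1.14 / 7.068 = 0.1613 m/d (same in every zone)
Zone A: v = q/n = 0.1613/0.04 = 4.032 m/d → t_A = 346/4.032 = 85.81 d
Zone B: v = q/n = 0.1613/0.07 = 2.304 m/d → t_B = 195/2.304 = 84.64 d
Total t = 85.81 + 84.64 = 170.4 d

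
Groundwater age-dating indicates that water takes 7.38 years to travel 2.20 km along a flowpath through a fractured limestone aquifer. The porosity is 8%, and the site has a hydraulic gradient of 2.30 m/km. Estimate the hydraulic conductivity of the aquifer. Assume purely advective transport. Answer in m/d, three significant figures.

28.4 m/d

t = 7.38 years = 2694 d
L = 2.20 km = 2200 m
v = L / t = 2200 / 2694 = 0.8167 m/d
K = v · n / i = 0.8167 × 0.08 / 0.0023 = 28.4 m/d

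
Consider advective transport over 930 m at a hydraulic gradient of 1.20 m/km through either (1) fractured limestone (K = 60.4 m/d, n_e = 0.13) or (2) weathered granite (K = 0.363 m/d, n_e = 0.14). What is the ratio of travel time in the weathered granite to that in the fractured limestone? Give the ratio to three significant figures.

Unit 1 (fractured limestone): v = 60.4×0.0012/0.13 = 0.5575 m/d, t = 930/0.5575 = 1668 d
Unit 2 (weathered granite): v = 0.363×0.0012/0.14 = 0.003111 m/d, t = 930/0.003111 = 298900 d
t(weathered granite) / t(fractured limestone) = 298900/1668 = 179

179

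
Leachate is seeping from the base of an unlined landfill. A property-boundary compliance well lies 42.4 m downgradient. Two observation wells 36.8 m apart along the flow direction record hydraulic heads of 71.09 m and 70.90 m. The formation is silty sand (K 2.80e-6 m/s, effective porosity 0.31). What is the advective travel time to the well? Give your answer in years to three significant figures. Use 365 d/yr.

28.8 years

Hydraulic gradient i = (71.09 − 70.90) / 36.8 = 0.19 / 36.8 = 0.005163
K = 2.80e-6 m/s × 86400 s/d = 0.2419 m/d
Darcy flux q = K·i = 0.2419 × 0.005163 = 0.001249 m/d
Average linear velocity = 0.001249 / 0.31 = 0.004029 m/d
t = L / v = 42.4 / 0.004029 = 10520 d
   = 10520 / 365 = 28.8 yr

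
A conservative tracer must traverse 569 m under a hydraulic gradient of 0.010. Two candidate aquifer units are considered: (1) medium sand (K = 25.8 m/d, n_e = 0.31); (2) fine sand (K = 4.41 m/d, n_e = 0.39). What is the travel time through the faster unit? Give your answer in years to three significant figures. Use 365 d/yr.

Unit 1 (medium sand): v = 25.8×0.010/0.31 = 0.8323 m/d, t = 569/0.8323 = 683.7 d
Unit 2 (fine sand): v = 4.41×0.010/0.39 = 0.1131 m/d, t = 569/0.1131 = 5032 d
Faster: 683.7 d / 365 = 1.87 yr

1.87 years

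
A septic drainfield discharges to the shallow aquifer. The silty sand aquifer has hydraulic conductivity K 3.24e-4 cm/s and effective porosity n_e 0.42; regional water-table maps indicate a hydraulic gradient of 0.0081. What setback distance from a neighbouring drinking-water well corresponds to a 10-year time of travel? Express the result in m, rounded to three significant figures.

19.7 m

K = 3.24e-4 cm/s × 864 = 0.2799 m/d
Darcy flux q = K·i = 0.2799 × 0.0081 = 0.002267 m/d
Seepage velocity v = q / n = 0.002267 / 0.42 = 0.005399 m/d
T = 10 yr × 365 = 3650 d
L = v × T = 0.005399 × 3650 = 19.71 m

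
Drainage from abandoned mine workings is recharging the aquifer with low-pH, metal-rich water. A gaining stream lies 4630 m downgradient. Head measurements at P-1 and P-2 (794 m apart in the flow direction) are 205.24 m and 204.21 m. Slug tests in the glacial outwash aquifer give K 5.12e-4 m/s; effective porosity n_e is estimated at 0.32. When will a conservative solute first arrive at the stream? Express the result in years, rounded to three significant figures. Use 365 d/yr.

Hydraulic gradient i = (205.24 − 204.21) / 794 = 1.03 / 794 = 0.001297
K = 5.12e-4 m/s × 86400 s/d = 44.24 m/d
Darcy flux q = K·i = 44.24 × 0.001297 = 0.05739 m/d
v_s = q/n_e = 0.05739/0.32 = 0.1793 m/d
t = L / v = 4630 / 0.1793 = 25820 d
   = 25820 / 365 = 70.7 yr

70.7 years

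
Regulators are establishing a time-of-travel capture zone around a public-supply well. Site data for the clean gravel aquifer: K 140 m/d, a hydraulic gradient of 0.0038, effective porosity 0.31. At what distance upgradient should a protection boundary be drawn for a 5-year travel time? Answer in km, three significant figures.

3.13 km

q = Ki = 140 × 0.0038 = 0.5320 m/d
Average linear velocity = 0.5320 / 0.31 = 1.716 m/d
T = 5 yr × 365 = 1825 d
L = v × T = 1.716 × 1825 = 3132 m
   = 3.13 km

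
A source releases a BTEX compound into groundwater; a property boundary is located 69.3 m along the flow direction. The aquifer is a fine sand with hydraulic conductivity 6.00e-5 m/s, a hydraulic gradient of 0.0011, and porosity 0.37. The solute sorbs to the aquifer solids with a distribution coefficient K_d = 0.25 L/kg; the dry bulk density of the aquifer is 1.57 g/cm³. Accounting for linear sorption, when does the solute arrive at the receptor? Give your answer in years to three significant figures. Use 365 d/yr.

K = 6.00e-5 m/s × 86400 s/d = 5.184 m/d
Specific discharge q = 5.184 × 0.0011 = 0.005702 m/d
Seepage velocity v = q / n = 0.005702 / 0.37 = 0.01541 m/d
Retardation R = 1 + ρ_b·K_d/n = 1 + 1.57×0.25/0.37 = 2.061
Contaminant velocity v_c = v/R = 0.01541/2.061 = 0.007479 m/d
t = L/v_c = 69.3/0.007479 = 9266 d
   = 9266/365 = 25.4 yr

25.4 years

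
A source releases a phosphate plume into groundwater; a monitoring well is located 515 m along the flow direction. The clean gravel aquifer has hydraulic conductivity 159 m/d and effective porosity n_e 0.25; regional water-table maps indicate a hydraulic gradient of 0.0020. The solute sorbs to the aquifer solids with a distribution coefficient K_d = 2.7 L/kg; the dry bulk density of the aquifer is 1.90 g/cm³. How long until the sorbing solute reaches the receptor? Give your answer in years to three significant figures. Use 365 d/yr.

Darcy flux q = K·i = 159 × 0.0020 = 0.3180 m/d
v_s = q/n_e = 0.3180/0.25 = 1.272 m/d
Retardation R = 1 + ρ_b·K_d/n = 1 + 1.90×2.7/0.25 = 21.52
Contaminant velocity v_c = v/R = 1.272/21.52 = 0.05911 m/d
t = L/v_c = 515/0.05911 = 8713 d
   = 8713/365 = 23.9 yr

23.9 years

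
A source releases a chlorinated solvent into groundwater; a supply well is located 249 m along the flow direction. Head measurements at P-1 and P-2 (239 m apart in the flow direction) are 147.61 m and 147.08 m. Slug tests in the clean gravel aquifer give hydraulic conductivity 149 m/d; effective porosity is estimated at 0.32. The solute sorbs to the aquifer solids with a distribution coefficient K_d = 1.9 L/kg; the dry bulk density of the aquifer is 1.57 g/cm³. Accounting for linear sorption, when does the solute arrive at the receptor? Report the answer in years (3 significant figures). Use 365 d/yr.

6.82 years

Hydraulic gradient i = (147.61 − 147.08) / 239 = 0.53 / 239 = 0.002218
q = Ki = 149 × 0.002218 = 0.3304 m/d
Average linear velocity = 0.3304 / 0.32 = 1.033 m/d
Retardation R = 1 + ρ_b·K_d/n = 1 + 1.57×1.9/0.32 = 10.32
Contaminant velocity v_c = v/R = 1.033/10.32 = 0.1000 m/d
t = L/v_c = 249/0.1000 = 2489 d
   = 2489/365 = 6.82 yr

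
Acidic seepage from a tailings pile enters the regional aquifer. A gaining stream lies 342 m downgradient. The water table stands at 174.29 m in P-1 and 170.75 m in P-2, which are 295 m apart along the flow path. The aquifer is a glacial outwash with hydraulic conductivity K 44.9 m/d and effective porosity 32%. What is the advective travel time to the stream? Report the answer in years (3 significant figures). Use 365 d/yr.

0.556 years

Hydraulic gradient i = (174.29 − 170.75) / 295 = 3.54 / 295 = 0.01200
Specific discharge q = 44.9 × 0.01200 = 0.5388 m/d
Seepage velocity v = q / n = 0.5388 / 0.32 = 1.684 m/d
t = L / v = 342 / 1.684 = 203.1 d
   = 203.1 / 365 = 0.556 yr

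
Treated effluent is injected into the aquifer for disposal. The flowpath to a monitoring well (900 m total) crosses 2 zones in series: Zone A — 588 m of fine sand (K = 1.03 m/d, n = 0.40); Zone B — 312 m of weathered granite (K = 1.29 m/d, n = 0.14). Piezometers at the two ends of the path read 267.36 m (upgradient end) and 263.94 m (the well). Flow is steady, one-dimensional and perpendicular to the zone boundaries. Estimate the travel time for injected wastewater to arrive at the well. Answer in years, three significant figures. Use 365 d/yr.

182 years

Total head drop ΔH = 267.36 − 263.94 = 3.42 m
Continuity: the same q passes through each zone, so ΔH = q·Σ(L_j/K_j) — the zones act as resistances in series.
Σ(L/K) = 588/1.03 + 312/1.29 = 570.9 + 241.9 = 812.7 d
q = ΔH / Σ(L/K) = 3.42 / 812.7 = 0.004208 m/d (same in every zone)
Zone A: v = q/n = 0.004208/0.40 = 0.01052 m/d → t_A = 588/0.01052 = 55890 d
Zone B: v = q/n = 0.004208/0.14 = 0.03006 m/d → t_B = 312/0.03006 = 10380 d
Total t = 55890 + 10380 = 66270 d
   = 66270 / 365 = 182 yr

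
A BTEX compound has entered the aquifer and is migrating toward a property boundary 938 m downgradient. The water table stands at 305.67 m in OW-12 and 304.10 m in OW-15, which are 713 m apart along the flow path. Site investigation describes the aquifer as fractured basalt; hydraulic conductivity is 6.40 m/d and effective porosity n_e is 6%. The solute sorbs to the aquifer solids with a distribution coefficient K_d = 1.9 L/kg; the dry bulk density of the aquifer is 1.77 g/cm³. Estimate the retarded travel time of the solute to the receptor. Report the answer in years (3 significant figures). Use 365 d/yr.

624 years

Hydraulic gradient i = (305.67 − 304.10) / 713 = 1.57 / 713 = 0.002202
Darcy flux q = K·i = 6.40 × 0.002202 = 0.01409 m/d
Average linear velocity = 0.01409 / 0.06 = 0.2349 m/d
Retardation R = 1 + ρ_b·K_d/n = 1 + 1.77×1.9/0.06 = 57.05
Contaminant velocity v_c = v/R = 0.2349/57.05 = 0.004117 m/d
t = L/v_c = 938/0.004117 = 227800 d
   = 227800/365 = 624 yr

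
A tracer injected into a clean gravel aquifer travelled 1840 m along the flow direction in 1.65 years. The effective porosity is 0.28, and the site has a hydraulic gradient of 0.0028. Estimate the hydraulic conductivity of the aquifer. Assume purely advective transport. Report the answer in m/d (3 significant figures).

306 m/d

t = 1.65 years = 602.3 d
v = L / t = 1840 / 602.3 = 3.055 m/d
K = v · n / i = 3.055 × 0.28 / 0.0028 = 306 m/d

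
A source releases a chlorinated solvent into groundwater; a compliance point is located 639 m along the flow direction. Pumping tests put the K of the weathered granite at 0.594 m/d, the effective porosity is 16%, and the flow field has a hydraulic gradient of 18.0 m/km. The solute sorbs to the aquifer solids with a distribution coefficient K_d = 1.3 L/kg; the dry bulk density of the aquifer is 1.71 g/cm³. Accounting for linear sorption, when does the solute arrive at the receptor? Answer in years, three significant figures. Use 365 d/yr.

Specific discharge q = 0.594 × 0.018 = 0.01069 m/d
Average linear velocity = 0.01069 / 0.16 = 0.06682 m/d
Retardation R = 1 + ρ_b·K_d/n = 1 + 1.71×1.3/0.16 = 14.89
Contaminant velocity v_c = v/R = 0.06682/14.89 = 0.004487 m/d
t = L/v_c = 639/0.004487 = 142400 d
   = 142400/365 = 390 yr

390 years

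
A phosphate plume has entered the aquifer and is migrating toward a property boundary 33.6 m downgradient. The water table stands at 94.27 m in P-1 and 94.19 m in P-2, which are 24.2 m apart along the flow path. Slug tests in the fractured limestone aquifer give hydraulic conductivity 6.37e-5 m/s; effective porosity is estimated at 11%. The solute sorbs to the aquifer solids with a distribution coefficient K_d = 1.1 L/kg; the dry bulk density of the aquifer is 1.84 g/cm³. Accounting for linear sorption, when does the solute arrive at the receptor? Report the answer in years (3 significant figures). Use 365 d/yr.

Hydraulic gradient i = (94.27 − 94.19) / 24.2 = 0.08 / 24.2 = 0.003306
K = 6.37e-5 m/s × 86400 s/d = 5.504 m/d
q = Ki = 5.504 × 0.003306 = 0.01819 m/d
v_s = q/n_e = 0.01819/0.11 = 0.1654 m/d
Retardation R = 1 + ρ_b·K_d/n = 1 + 1.84×1.1/0.11 = 19.40
Contaminant velocity v_c = v/R = 0.1654/19.40 = 0.008526 m/d
t = L/v_c = 33.6/0.008526 = 3941 d
   = 3941/365 = 10.8 yr

10.8 years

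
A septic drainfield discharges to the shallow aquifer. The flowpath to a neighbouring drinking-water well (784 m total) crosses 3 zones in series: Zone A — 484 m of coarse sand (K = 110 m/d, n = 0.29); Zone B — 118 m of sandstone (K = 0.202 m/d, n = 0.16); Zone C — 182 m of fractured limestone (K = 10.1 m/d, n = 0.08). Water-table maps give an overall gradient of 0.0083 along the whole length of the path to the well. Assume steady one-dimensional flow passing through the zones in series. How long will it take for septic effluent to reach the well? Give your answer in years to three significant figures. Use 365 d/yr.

For zones in series the flux q is common to all zones; the equivalent conductivity is the harmonic (thickness-weighted) mean, K_eq = L_total / Σ(L_j/K_j).
Σ(L/K) = 484/110 + 118/0.202 + 182/10.1 = 4.400 + 584.2 + 18.02 = 606.6 d
K_eq = L_total / Σ(L/K) = 784 / 606.6 = 1.292 m/d
q = K_eq · i = 1.292 × 0.0083 = 0.01073 m/d (same in every zone)
Zone A: v = q/n = 0.01073/0.29 = 0.03699 m/d → t_A = 484/0.03699 = 13080 d
Zone B: v = q/n = 0.01073/0.16 = 0.06705 m/d → t_B = 118/0.06705 = 1760 d
Zone C: v = q/n = 0.01073/0.08 = 0.1341 m/d → t_C = 182/0.1341 = 1357 d
Total t = 13080 + 1760 + 1357 = 16200 d
   = 16200 / 365 = 44.4 yr

44.4 years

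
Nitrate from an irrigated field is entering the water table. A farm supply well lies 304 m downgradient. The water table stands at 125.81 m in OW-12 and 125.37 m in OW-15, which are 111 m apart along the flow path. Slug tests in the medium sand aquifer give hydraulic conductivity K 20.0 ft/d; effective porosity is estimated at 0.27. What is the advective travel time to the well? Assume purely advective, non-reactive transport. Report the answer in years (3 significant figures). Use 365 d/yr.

Hydraulic gradient i = (125.81 − 125.37) / 111 = 0.44 / 111 = 0.003964
K = 20.0 ft/d × 0.3048 = 6.096 m/d
q = Ki = 6.096 × 0.003964 = 0.02416 m/d
v_s = q/n_e = 0.02416/0.27 = 0.08950 m/d
t = L / v = 304 / 0.08950 = 3397 d
   = 3397 / 365 = 9.31 yr

9.31 years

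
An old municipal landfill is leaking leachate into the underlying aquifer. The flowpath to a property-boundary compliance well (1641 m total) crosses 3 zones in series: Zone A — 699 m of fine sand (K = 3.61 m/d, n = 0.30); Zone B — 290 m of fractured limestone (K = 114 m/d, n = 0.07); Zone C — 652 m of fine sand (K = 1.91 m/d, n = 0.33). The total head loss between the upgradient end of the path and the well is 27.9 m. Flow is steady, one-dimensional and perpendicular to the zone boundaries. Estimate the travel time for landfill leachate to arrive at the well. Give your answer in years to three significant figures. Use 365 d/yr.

Continuity: the same q passes through each zone, so ΔH = q·Σ(L_j/K_j) — the zones act as resistances in series.
Σ(L/K) = 699/3.61 + 290/114 + 652/1.91 = 193.6 + 2.544 + 341.4 = 537.5 d
q = ΔH / Σ(L/K) = 27.9 / 537.5 = 0.05190 m/d (same in every zone)
Zone A: v = q/n = 0.05190/0.30 = 0.1730 m/d → t_A = 699/0.1730 = 4040 d
Zone B: v = q/n = 0.05190/0.07 = 0.7415 m/d → t_B = 290/0.7415 = 391.1 d
Zone C: v = q/n = 0.05190/0.33 = 0.1573 m/d → t_C = 652/0.1573 = 4145 d
Total t = 4040 + 391.1 + 4145 = 8577 d
   = 8577 / 365 = 23.5 yr

23.5 years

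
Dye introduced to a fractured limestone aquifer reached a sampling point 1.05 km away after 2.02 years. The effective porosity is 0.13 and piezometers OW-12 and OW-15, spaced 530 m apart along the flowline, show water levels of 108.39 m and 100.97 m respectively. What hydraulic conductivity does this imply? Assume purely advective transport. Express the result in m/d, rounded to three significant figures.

13.2 m/d

Hydraulic gradient i = (108.39 − 100.97) / 530 = 7.42 / 530 = 0.01400
t = 2.02 years = 737.3 d
L = 1.05 km = 1050 m
v = L / t = 1050 / 737.3 = 1.424 m/d
K = v · n / i = 1.424 × 0.13 / 0.01400 = 13.2 m/d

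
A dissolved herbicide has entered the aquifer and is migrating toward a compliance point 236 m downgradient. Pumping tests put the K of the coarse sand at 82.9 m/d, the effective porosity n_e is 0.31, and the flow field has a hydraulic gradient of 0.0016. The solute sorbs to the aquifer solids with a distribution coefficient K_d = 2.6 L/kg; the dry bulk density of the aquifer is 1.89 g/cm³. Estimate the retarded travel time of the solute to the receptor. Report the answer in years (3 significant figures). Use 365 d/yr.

25.5 years

q = Ki = 82.9 × 0.0016 = 0.1326 m/d
Average linear velocity = 0.1326 / 0.31 = 0.4279 m/d
Retardation R = 1 + ρ_b·K_d/n = 1 + 1.89×2.6/0.31 = 16.85
Contaminant velocity v_c = v/R = 0.4279/16.85 = 0.02539 m/d
t = L/v_c = 236/0.02539 = 9295 d
   = 9295/365 = 25.5 yr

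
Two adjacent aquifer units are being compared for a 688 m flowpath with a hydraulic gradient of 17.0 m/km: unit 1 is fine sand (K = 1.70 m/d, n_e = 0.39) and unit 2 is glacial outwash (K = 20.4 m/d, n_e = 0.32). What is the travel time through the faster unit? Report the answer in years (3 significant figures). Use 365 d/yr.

1.74 years

Unit 1 (fine sand): v = 1.70×0.017/0.39 = 0.07410 m/d, t = 688/0.07410 = 9284 d
Unit 2 (glacial outwash): v = 20.4×0.017/0.32 = 1.084 m/d, t = 688/1.084 = 634.8 d
Faster: 634.8 d / 365 = 1.74 yr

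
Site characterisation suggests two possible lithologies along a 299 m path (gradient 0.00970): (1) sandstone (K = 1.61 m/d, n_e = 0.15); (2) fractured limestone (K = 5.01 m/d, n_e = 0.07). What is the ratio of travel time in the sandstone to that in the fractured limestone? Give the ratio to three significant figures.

Unit 1 (sandstone): v = 1.61×0.0097/0.15 = 0.1041 m/d, t = 299/0.1041 = 2872 d
Unit 2 (fractured limestone): v = 5.01×0.0097/0.07 = 0.6942 m/d, t = 299/0.6942 = 430.7 d
t(sandstone) / t(fractured limestone) = 2872/430.7 = 6.67

6.67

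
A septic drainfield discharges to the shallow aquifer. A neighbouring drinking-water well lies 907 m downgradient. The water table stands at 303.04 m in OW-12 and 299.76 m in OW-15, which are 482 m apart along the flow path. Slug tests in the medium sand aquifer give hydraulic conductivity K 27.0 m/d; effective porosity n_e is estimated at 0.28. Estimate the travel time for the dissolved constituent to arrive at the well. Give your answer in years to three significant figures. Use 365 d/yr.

Hydraulic gradient i = (303.04 − 299.76) / 482 = 3.28 / 482 = 0.006805
Darcy flux q = K·i = 27.0 × 0.006805 = 0.1837 m/d
Seepage velocity v = q / n = 0.1837 / 0.28 = 0.6562 m/d
t = L / v = 907 / 0.6562 = 1382 d
   = 1382 / 365 = 3.79 yr

3.79 years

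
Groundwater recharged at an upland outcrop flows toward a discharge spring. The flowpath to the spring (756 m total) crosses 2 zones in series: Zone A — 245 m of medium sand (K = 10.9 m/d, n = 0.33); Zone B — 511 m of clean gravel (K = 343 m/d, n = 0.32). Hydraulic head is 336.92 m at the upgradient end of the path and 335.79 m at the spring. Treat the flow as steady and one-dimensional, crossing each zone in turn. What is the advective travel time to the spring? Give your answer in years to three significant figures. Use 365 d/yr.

14.2 years

Total head drop ΔH = 336.92 − 335.79 = 1.13 m
Steady 1-D flow in series ⇒ the Darcy flux q is identical in every zone and the zone head losses add (resistances L/K in series).
Σ(L/K) = 245/10.9 + 511/343 = 22.48 + 1.490 = 23.97 d
q = ΔH / Σ(L/K) = 1.13 / 23.97 = 0.04715 m/d (same in every zone)
Zone A: v = q/n = 0.04715/0.33 = 0.1429 m/d → t_A = 245/0.1429 = 1715 d
Zone B: v = q/n = 0.04715/0.32 = 0.1473 m/d → t_B = 511/0.1473 = 3468 d
Total t = 1715 + 3468 = 5183 d
   = 5183 / 365 = 14.2 yr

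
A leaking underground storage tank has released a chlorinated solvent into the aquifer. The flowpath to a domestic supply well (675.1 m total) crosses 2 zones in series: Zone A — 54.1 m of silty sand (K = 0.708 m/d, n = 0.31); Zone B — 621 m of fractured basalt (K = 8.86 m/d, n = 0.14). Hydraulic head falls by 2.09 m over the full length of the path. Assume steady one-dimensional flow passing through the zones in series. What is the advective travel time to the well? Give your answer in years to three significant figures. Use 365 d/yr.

19.9 years

Steady 1-D flow in series ⇒ the Darcy flux q is identical in every zone and the zone head losses add (resistances L/K in series).
Σ(L/K) = 54.1/0.708 + 621/8.86 = 76.41 + 70.09 = 146.5 d
q = ΔH / Σ(L/K) = 2.09 / 146.5 = 0.01427 m/d (same in every zone)
Zone A: v = q/n = 0.01427/0.31 = 0.04602 m/d → t_A = 54.1/0.04602 = 1176 d
Zone B: v = q/n = 0.01427/0.14 = 0.1019 m/d → t_B = 621/0.1019 = 6094 d
Total t = 1176 + 6094 = 7270 d
   = 7270 / 365 = 19.9 yr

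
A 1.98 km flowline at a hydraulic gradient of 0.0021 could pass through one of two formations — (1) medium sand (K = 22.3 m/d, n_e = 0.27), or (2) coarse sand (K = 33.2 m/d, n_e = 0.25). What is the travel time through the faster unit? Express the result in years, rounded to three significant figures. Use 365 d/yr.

19.5 years

Unit 1 (medium sand): v = 22.3×0.0021/0.27 = 0.1734 m/d, t = 1980/0.1734 = 11420 d
Unit 2 (coarse sand): v = 33.2×0.0021/0.25 = 0.2789 m/d, t = 1980/0.2789 = 7100 d
Faster: 7100 d / 365 = 19.5 yr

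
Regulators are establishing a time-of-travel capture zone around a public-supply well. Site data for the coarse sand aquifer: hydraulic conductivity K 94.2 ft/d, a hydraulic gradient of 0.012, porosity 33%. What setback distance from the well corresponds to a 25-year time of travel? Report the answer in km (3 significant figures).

K = 94.2 ft/d × 0.3048 = 28.71 m/d
Specific discharge q = 28.71 × 0.012 = 0.3445 m/d
Seepage velocity v = q / n = 0.3445 / 0.33 = 1.044 m/d
T = 25 yr × 365 = 9125 d
L = v × T = 1.044 × 9125 = 9527 m
   = 9.53 km

9.53 km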